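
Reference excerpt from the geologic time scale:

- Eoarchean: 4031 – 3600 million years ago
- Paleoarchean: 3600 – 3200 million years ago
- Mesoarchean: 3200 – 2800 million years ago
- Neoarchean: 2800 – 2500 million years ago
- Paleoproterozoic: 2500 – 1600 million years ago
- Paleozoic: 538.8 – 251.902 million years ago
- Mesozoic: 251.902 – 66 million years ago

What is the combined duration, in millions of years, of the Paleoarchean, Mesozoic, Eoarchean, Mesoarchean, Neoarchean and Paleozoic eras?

2003.8 million years

Duration is start − end for each: (3600 − 3200) + (251.902 − 66) + (4031 − 3600) + (3200 − 2800) + (2800 − 2500) + (538.8 − 251.902).
That is 400 + 185.902 + 431 + 400 + 300 + 286.898, which totals 2003.8 million years.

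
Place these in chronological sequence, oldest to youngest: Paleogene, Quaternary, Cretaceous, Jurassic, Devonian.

Devonian → Jurassic → Cretaceous → Paleogene → Quaternary

Group by era (each group listed oldest first) — Paleozoic: Devonian; Mesozoic: Jurassic, Cretaceous; Cenozoic: Paleogene, Quaternary. The eras run Paleozoic → Mesozoic → Cenozoic. Concatenating the groups in that era order gives oldest to youngest directly.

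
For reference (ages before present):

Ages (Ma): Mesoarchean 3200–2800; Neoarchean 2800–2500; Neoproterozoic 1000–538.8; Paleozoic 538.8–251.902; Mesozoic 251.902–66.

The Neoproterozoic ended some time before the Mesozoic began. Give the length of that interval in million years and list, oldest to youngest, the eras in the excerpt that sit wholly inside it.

End of Neoproterozoic = 538.8 Ma; start of Mesozoic = 251.902 Ma.
Gap = 538.8 − 251.902 = 286.898 Myr.
Eras wholly inside 538.8–251.902 Ma: Paleozoic (538.8–251.902).

286.898 million years; Paleozoic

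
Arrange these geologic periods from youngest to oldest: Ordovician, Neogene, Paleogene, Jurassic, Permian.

Neogene, Paleogene, Jurassic, Permian, Ordovician

Group by era (each group listed oldest first) — Paleozoic: Ordovician, Permian; Mesozoic: Jurassic; Cenozoic: Paleogene, Neogene. The eras run Paleozoic → Mesozoic → Cenozoic. Concatenating the groups in that era order and then reversing gives youngest to oldest.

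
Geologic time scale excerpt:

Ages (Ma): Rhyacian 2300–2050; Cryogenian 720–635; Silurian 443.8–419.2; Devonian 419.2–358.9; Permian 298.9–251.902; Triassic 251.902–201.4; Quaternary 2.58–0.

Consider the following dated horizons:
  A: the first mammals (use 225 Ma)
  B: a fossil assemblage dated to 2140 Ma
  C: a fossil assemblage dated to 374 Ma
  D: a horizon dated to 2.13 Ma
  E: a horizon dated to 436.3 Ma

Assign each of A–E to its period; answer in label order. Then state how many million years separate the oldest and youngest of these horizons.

A — Triassic; B — Rhyacian; C — Devonian; D — Quaternary; E — Silurian; span 2137.87 million years

A: 225 Ma lies in 251.902–201.4 Ma, so Triassic.
B: 2140 Ma lies in 2300–2050 Ma, so Rhyacian.
C: 374 Ma lies in 419.2–358.9 Ma, so Devonian.
D: 2.13 Ma lies in 2.58–0 Ma, so Quaternary.
E: 436.3 Ma lies in 443.8–419.2 Ma, so Silurian.
Oldest = 2140 Ma, youngest = 2.13 Ma → span 2137.87 Myr.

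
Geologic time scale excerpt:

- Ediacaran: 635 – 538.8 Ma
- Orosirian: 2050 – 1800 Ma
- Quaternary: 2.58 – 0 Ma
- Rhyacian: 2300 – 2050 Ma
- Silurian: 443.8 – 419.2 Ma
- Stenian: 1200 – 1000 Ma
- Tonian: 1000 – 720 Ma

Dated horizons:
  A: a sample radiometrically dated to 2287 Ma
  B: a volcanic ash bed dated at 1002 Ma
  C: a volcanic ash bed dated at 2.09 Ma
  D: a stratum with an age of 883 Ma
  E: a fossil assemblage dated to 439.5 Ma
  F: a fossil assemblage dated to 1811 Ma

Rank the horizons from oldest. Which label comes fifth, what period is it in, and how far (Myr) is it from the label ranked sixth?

Sorted oldest-first by Ma: A (2287), F (1811), B (1002), D (883), E (439.5), C (2.09).
The fifth oldest is E at 439.5 Ma, which lies in 443.8–419.2 Ma: the Silurian.
The sixth oldest is C at 2.09 Ma; separation = |439.5 − 2.09| = 437.41 Myr.

E, in the Silurian; 437.41 million years to C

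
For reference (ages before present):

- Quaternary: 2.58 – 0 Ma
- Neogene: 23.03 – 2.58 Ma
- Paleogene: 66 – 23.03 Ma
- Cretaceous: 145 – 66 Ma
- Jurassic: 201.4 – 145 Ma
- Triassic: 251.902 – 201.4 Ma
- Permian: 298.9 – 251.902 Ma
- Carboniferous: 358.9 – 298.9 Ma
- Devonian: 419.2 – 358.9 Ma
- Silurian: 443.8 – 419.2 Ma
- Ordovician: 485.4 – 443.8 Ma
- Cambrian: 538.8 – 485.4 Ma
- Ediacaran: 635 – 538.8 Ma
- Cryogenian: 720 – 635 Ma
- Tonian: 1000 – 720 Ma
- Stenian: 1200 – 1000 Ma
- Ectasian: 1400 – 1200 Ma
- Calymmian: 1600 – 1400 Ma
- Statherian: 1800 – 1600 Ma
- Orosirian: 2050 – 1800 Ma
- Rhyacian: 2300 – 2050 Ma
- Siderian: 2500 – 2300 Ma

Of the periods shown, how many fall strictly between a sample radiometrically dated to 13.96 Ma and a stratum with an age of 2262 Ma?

The older date is 2262 Ma and the younger is 13.96 Ma.
Periods with start < 2262 and end > 13.96 Ma: Orosirian (2050–1800), Statherian (1800–1600), Calymmian (1600–1400), Ectasian (1400–1200), Stenian (1200–1000), Tonian (1000–720), Cryogenian (720–635), Ediacaran (635–538.8), Cambrian (538.8–485.4), Ordovician (485.4–443.8), Silurian (443.8–419.2), Devonian (419.2–358.9), Carboniferous (358.9–298.9), Permian (298.9–251.902), Triassic (251.902–201.4), Jurassic (201.4–145), Cretaceous (145–66), Paleogene (66–23.03).
That is 18 complete periods.

18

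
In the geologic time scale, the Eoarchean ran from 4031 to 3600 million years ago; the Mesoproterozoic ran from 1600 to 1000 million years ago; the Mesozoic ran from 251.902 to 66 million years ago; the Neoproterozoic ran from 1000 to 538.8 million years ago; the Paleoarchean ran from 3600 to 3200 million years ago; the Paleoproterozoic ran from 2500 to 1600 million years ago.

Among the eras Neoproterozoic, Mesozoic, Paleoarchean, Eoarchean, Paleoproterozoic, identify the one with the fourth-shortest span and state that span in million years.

Start − end for each: Neoproterozoic 1000 − 538.8 = 461.2; Mesozoic 251.902 − 66 = 185.902; Paleoarchean 3600 − 3200 = 400; Eoarchean 4031 − 3600 = 431; Paleoproterozoic 2500 − 1600 = 900.
Ranking these from shortest: Mesozoic < Paleoarchean < Eoarchean < Neoproterozoic < Paleoproterozoic.
Position 4 in that ranking is Neoproterozoic, which lasted 461.2 Myr.

Neoproterozoic, 461.2 million years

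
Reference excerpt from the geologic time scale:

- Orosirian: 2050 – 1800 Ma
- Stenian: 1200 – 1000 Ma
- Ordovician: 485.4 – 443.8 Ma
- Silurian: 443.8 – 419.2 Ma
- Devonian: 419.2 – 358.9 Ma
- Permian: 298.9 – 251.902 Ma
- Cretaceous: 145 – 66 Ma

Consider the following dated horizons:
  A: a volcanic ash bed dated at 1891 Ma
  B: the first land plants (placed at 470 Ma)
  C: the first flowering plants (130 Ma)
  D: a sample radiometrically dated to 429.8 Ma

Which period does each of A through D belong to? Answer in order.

A — Orosirian; B — Ordovician; C — Cretaceous; D — Silurian

Match each age against the start–end ranges in the excerpt: A = 1891 Ma → Orosirian (2050–1800); B = 470 Ma → Ordovician (485.4–443.8); C = 130 Ma → Cretaceous (145–66); D = 429.8 Ma → Silurian (443.8–419.2).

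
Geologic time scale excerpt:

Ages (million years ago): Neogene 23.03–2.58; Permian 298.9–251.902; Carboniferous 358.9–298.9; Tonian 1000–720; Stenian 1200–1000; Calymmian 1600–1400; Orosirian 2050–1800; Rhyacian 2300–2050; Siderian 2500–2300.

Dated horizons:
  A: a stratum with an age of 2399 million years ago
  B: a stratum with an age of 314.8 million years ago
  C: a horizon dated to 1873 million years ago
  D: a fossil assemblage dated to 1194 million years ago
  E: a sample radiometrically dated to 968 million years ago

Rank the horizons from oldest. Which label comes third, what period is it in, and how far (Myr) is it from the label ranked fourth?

Larger Ma means older, so oldest first: A 2399 > C 1873 > D 1194 > E 968 > B 314.8.
Counting 3 along gives D (1194 Ma); the excerpt puts that inside the Stenian, 1200–1000 Ma.
Next in line is E (968 Ma), and 1194 − 968 = 226 Myr.

D, in the Stenian; 226 million years to E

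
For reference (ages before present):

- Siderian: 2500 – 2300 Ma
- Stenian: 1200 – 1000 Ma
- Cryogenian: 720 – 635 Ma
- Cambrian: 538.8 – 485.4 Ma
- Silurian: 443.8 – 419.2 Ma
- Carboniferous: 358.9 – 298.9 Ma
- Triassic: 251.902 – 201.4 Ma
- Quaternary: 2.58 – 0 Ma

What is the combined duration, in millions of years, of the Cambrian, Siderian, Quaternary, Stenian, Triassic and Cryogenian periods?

Each duration: Cambrian = 53.4; Siderian = 200; Quaternary = 2.58; Stenian = 200; Triassic = 50.502; Cryogenian = 85.
Sum: 53.4 + 200 + 2.58 + 200 + 50.502 + 85 = 591.482 Myr.

591.482 million years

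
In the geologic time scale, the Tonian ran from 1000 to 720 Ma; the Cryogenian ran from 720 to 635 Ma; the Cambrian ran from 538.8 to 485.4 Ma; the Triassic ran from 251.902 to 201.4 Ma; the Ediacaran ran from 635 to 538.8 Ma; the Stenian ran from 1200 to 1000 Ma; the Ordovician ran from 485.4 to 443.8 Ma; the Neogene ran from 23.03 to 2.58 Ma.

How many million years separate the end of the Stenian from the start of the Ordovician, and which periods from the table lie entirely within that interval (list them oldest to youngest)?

End of Stenian = 1000 Ma; start of Ordovician = 485.4 Ma.
Gap = 1000 − 485.4 = 514.6 Myr.
Periods wholly inside 1000–485.4 Ma: Tonian (1000–720), Cryogenian (720–635), Ediacaran (635–538.8), Cambrian (538.8–485.4).

514.6 million years; Tonian, Cryogenian, Ediacaran, Cambrian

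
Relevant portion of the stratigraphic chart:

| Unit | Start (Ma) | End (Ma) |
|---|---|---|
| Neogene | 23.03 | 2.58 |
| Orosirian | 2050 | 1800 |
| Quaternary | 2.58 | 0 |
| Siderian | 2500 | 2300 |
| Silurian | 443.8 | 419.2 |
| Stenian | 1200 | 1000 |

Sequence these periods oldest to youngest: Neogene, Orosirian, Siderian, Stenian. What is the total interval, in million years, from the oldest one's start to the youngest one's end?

From the excerpt: Neogene 23.03–2.58; Orosirian 2050–1800; Siderian 2500–2300; Stenian 1200–1000 (Ma).
Larger Ma is earlier, so the oldest is Siderian and the youngest is Neogene; oldest to youngest: Siderian, Orosirian, Stenian, Neogene.
Oldest start 2500 minus youngest end 2.58 gives 2497.42 Myr overall.

Siderian → Orosirian → Stenian → Neogene; total span 2497.42 Myr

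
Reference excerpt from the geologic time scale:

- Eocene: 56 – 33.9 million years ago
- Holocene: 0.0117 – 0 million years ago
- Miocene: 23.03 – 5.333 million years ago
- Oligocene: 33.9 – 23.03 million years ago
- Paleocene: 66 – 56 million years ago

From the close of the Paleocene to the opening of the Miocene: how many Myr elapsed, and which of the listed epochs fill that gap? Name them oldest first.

32.97 million years; Eocene, Oligocene

The Paleocene closes at 56 Ma and the Miocene opens at 23.03 Ma, so the interval is 56 − 23.03 = 32.97 Myr.
An epoch fits inside if it starts at or after 56 Ma and ends at or before 23.03 Ma; oldest first that gives Eocene, Oligocene.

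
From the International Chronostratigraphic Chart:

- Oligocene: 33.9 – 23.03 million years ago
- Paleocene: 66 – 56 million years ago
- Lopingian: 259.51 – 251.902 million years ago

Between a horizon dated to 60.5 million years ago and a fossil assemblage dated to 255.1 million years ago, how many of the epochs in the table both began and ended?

Checking each listed span, none has both start < 255.1 Ma and end > 60.5 Ma — every epoch straddles one of the two dates or lies outside them — so the count is 0.

0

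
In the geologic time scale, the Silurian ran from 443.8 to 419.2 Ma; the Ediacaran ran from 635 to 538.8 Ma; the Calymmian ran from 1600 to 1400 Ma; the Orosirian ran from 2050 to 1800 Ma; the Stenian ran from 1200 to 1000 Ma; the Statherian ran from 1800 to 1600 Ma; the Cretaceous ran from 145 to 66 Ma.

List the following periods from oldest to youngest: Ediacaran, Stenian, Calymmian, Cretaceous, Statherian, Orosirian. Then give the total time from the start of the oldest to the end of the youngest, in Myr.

From the excerpt: Ediacaran 635–538.8; Stenian 1200–1000; Calymmian 1600–1400; Cretaceous 145–66; Statherian 1800–1600; Orosirian 2050–1800 (Ma).
Larger Ma is earlier, so the oldest is Orosirian and the youngest is Cretaceous; oldest to youngest: Orosirian, Statherian, Calymmian, Stenian, Ediacaran, Cretaceous.
Oldest start 2050 minus youngest end 66 gives 1984 Myr overall.

Orosirian, Statherian, Calymmian, Stenian, Ediacaran, Cretaceous; total span 1984 Myr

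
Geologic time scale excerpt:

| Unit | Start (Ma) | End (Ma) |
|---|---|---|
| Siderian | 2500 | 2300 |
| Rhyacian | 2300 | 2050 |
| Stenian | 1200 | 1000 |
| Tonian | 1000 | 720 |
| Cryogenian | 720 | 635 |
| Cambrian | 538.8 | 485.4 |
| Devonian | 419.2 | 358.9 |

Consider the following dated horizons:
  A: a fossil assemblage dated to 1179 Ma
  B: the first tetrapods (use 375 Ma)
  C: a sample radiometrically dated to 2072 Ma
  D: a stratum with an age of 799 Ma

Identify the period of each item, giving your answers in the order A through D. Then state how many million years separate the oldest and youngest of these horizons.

A: 1179 Ma lies in 1200–1000 Ma, so Stenian.
B: 375 Ma lies in 419.2–358.9 Ma, so Devonian.
C: 2072 Ma lies in 2300–2050 Ma, so Rhyacian.
D: 799 Ma lies in 1000–720 Ma, so Tonian.
Oldest = 2072 Ma, youngest = 375 Ma → span 1697 Myr.

A — Stenian; B — Devonian; C — Rhyacian; D — Tonian; span 1697 million years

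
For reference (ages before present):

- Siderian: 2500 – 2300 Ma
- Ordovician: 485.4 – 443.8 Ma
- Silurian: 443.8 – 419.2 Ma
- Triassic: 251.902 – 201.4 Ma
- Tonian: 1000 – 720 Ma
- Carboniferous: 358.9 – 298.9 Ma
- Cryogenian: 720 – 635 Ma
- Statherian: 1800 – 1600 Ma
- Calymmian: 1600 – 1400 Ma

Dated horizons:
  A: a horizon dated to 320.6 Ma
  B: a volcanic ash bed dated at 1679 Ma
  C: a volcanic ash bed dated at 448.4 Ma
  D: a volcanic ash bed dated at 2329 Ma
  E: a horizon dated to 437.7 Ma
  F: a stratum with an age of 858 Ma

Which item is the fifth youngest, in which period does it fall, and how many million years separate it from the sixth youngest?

B, in the Statherian; 650 million years to D

Sorted youngest-first by Ma: A (320.6), E (437.7), C (448.4), F (858), B (1679), D (2329).
The fifth youngest is B at 1679 Ma, which lies in 1800–1600 Ma: the Statherian.
The sixth youngest is D at 2329 Ma; separation = |1679 − 2329| = 650 Myr.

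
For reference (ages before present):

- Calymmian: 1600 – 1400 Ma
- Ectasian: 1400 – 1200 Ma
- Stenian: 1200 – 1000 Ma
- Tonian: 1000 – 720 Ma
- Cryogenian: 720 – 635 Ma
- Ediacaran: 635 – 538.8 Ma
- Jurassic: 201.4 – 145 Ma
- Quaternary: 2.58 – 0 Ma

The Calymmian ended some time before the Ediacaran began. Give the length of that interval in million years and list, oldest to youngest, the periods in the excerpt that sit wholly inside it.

End of Calymmian = 1400 Ma; start of Ediacaran = 635 Ma.
Gap = 1400 − 635 = 765 Myr.
Periods wholly inside 1400–635 Ma: Ectasian (1400–1200), Stenian (1200–1000), Tonian (1000–720), Cryogenian (720–635).

765 million years; Ectasian, Stenian, Tonian, Cryogenian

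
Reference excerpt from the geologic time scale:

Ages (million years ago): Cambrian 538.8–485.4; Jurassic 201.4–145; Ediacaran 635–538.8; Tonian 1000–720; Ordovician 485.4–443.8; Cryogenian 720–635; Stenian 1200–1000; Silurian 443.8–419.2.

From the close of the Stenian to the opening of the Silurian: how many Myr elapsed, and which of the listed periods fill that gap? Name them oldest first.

556.2 million years; Tonian, Cryogenian, Ediacaran, Cambrian, Ordovician

End of Stenian = 1000 Ma; start of Silurian = 443.8 Ma.
Gap = 1000 − 443.8 = 556.2 Myr.
Periods wholly inside 1000–443.8 Ma: Tonian (1000–720), Cryogenian (720–635), Ediacaran (635–538.8), Cambrian (538.8–485.4), Ordovician (485.4–443.8).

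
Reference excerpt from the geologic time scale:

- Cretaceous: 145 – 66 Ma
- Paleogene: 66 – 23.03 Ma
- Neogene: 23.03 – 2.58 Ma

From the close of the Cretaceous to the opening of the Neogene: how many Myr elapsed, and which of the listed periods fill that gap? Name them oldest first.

The Cretaceous closes at 66 Ma and the Neogene opens at 23.03 Ma, so the interval is 66 − 23.03 = 42.97 Myr.
A period fits inside if it starts at or after 66 Ma and ends at or before 23.03 Ma; oldest first that gives Paleogene.

42.97 million years; Paleogene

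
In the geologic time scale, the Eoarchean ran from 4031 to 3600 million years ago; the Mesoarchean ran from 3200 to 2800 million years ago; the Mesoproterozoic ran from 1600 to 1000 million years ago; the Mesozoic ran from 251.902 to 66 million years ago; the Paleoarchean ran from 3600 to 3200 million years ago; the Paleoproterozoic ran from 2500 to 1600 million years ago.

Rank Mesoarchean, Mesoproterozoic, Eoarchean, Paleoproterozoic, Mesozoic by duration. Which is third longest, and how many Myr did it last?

Eoarchean, 431 million years

Durations: Mesoarchean 400; Mesoproterozoic 600; Eoarchean 431; Paleoproterozoic 900; Mesozoic 185.902 Myr.
Sorted longest-first: Paleoproterozoic (900), Mesoproterozoic (600), Eoarchean (431), Mesoarchean (400), Mesozoic (185.902).
The third longest is Eoarchean at 431 Myr.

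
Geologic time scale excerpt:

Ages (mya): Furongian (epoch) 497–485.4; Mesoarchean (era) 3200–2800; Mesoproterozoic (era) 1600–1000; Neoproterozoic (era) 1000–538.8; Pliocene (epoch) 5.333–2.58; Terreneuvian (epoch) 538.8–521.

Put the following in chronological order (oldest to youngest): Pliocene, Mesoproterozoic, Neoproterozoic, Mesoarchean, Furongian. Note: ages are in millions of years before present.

The oldest of these is Mesoarchean (starts 3200 Ma) and the youngest is Pliocene (ends 2.58 Ma).
In between, by decreasing start age: Mesoproterozoic (1600), Neoproterozoic (1000), Furongian (497).

Mesoarchean, then Mesoproterozoic, then Neoproterozoic, then Furongian, then Pliocene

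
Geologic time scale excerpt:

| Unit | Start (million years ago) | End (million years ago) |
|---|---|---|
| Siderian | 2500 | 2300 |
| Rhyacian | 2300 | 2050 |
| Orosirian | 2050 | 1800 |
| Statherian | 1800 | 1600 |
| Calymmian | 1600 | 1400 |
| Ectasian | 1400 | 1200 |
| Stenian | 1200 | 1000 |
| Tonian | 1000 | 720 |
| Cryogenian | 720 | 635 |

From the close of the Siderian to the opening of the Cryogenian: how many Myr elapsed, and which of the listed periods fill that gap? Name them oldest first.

1580 million years; Rhyacian, Orosirian, Statherian, Calymmian, Ectasian, Stenian, Tonian

End of Siderian = 2300 Ma; start of Cryogenian = 720 Ma.
Gap = 2300 − 720 = 1580 Myr.
Periods wholly inside 2300–720 Ma: Rhyacian (2300–2050), Orosirian (2050–1800), Statherian (1800–1600), Calymmian (1600–1400), Ectasian (1400–1200), Stenian (1200–1000), Tonian (1000–720).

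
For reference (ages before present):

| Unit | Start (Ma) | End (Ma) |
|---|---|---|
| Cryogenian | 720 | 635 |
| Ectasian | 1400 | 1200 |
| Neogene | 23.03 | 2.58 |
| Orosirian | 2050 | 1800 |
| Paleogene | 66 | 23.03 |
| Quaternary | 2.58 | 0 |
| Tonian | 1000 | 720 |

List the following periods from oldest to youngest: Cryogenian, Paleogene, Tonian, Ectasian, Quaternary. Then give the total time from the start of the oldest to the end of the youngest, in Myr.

From the excerpt: Cryogenian 720–635; Paleogene 66–23.03; Tonian 1000–720; Ectasian 1400–1200; Quaternary 2.58–0 (Ma).
Larger Ma is earlier, so the oldest is Ectasian and the youngest is Quaternary; oldest to youngest: Ectasian, Tonian, Cryogenian, Paleogene, Quaternary.
Oldest start 1400 minus youngest end 0 gives 1400 Myr overall.

Ectasian, Tonian, Cryogenian, Paleogene, Quaternary; total span 1400 Myr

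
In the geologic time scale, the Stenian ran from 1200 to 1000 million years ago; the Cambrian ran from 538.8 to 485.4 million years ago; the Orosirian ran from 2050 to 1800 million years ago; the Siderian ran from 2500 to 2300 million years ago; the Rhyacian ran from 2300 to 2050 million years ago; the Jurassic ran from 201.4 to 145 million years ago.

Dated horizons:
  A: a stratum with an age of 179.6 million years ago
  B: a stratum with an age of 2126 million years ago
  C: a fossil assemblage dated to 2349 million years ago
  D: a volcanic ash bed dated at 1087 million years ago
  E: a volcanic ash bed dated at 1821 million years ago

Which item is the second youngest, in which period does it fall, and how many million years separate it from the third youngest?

D, in the Stenian; 734 million years to E

Smaller Ma means younger, so youngest first: A 179.6 < D 1087 < E 1821 < B 2126 < C 2349.
Counting 2 along gives D (1087 Ma); the excerpt puts that inside the Stenian, 1200–1000 Ma.
Next in line is E (1821 Ma), and 1821 − 1087 = 734 Myr.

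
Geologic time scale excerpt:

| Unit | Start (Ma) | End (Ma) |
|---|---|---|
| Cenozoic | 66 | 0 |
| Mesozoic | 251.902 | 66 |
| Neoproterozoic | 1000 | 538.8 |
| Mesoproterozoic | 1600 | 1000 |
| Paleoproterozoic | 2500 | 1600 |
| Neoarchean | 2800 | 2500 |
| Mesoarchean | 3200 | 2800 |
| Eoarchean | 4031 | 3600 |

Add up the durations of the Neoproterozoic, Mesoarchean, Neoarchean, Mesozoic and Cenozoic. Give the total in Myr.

Each duration: Neoproterozoic = 461.2; Mesoarchean = 400; Neoarchean = 300; Mesozoic = 185.902; Cenozoic = 66.
Sum: 461.2 + 400 + 300 + 185.902 + 66 = 1413.102 Myr.

1413.102 million years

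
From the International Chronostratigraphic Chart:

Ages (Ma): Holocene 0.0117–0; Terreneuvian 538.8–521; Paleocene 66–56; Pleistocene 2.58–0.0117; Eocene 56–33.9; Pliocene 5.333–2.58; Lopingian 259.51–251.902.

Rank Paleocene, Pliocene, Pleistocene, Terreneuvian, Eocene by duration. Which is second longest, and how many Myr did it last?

Terreneuvian, 17.8 million years

Durations: Paleocene 10; Pliocene 2.753; Pleistocene 2.5683; Terreneuvian 17.8; Eocene 22.1 Myr.
Sorted longest-first: Eocene (22.1), Terreneuvian (17.8), Paleocene (10), Pliocene (2.753), Pleistocene (2.5683).
The second longest is Terreneuvian at 17.8 Myr.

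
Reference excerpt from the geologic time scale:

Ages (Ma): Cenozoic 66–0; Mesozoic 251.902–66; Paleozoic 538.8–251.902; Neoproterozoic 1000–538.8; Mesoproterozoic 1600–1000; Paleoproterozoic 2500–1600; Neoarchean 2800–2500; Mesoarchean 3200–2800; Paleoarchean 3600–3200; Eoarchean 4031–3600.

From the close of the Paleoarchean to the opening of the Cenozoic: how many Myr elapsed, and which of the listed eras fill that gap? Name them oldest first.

3134 million years; Mesoarchean, Neoarchean, Paleoproterozoic, Mesoproterozoic, Neoproterozoic, Paleozoic, Mesozoic

End of Paleoarchean = 3200 Ma; start of Cenozoic = 66 Ma.
Gap = 3200 − 66 = 3134 Myr.
Eras wholly inside 3200–66 Ma: Mesoarchean (3200–2800), Neoarchean (2800–2500), Paleoproterozoic (2500–1600), Mesoproterozoic (1600–1000), Neoproterozoic (1000–538.8), Paleozoic (538.8–251.902), Mesozoic (251.902–66).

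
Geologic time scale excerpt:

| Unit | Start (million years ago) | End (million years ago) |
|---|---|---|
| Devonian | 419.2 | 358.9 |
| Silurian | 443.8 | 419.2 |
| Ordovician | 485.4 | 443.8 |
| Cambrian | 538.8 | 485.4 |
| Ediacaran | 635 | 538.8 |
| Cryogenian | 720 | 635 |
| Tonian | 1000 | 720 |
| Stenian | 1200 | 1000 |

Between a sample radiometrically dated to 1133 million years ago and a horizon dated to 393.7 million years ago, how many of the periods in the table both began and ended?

6

1133 Ma sits inside the Stenian (1200–1000) and 393.7 Ma inside the Devonian (419.2–358.9); neither of those is wholly between the two dates.
The listed periods lying completely between them are Tonian, Cryogenian, Ediacaran, Cambrian, Ordovician, Silurian — 6 in all.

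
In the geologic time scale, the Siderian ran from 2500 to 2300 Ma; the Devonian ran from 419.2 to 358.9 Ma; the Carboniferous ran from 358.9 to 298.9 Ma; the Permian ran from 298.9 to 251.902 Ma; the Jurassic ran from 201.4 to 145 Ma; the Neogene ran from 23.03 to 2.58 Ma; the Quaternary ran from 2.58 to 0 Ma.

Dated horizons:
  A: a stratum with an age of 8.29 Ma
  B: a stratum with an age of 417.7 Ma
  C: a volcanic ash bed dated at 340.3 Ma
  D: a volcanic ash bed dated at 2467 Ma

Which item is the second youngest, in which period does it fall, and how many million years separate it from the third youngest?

Sorted youngest-first by Ma: A (8.29), C (340.3), B (417.7), D (2467).
The second youngest is C at 340.3 Ma, which lies in 358.9–298.9 Ma: the Carboniferous.
The third youngest is B at 417.7 Ma; separation = |340.3 − 417.7| = 77.4 Myr.

C, in the Carboniferous; 77.4 million years to B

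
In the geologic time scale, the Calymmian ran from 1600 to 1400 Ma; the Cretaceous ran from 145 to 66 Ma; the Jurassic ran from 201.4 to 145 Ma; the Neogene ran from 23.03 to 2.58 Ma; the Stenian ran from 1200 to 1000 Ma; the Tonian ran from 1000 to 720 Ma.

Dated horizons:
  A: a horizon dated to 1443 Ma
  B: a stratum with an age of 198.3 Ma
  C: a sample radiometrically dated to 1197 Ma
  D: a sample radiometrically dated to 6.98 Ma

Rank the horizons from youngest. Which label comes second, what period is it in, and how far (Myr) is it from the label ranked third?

B, in the Jurassic; 998.7 million years to C

Sorted youngest-first by Ma: D (6.98), B (198.3), C (1197), A (1443).
The second youngest is B at 198.3 Ma, which lies in 201.4–145 Ma: the Jurassic.
The third youngest is C at 1197 Ma; separation = |198.3 − 1197| = 998.7 Myr.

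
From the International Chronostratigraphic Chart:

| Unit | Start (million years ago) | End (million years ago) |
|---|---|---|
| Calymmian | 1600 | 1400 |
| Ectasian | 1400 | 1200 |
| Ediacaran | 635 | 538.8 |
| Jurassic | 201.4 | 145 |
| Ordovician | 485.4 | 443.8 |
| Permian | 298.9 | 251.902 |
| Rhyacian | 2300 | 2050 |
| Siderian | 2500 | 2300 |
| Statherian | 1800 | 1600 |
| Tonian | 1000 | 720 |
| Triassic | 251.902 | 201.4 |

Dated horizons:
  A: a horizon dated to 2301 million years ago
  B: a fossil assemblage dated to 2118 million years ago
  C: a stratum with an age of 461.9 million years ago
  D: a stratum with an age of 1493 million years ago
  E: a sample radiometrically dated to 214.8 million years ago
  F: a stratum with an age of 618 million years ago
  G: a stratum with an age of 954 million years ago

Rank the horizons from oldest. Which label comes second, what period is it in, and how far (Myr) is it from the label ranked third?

Larger Ma means older, so oldest first: A 2301 > B 2118 > D 1493 > G 954 > F 618 > C 461.9 > E 214.8.
Counting 2 along gives B (2118 Ma); the excerpt puts that inside the Rhyacian, 2300–2050 Ma.
Next in line is D (1493 Ma), and 2118 − 1493 = 625 Myr.

B, in the Rhyacian; 625 million years to D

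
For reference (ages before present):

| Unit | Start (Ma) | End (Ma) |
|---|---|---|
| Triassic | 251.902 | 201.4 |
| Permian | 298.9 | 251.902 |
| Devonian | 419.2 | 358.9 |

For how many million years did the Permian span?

46.998 million years

298.9 − 251.902 = 46.998 million years.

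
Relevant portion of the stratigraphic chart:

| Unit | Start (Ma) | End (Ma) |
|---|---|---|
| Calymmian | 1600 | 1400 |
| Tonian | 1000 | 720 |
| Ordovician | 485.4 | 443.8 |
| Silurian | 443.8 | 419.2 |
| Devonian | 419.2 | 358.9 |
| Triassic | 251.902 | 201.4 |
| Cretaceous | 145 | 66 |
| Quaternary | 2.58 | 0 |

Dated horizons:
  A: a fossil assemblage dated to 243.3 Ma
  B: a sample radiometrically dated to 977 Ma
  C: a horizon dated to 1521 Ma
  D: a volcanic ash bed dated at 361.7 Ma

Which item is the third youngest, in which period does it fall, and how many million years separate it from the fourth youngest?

B, in the Tonian; 544 million years to C

Sorted youngest-first by Ma: A (243.3), D (361.7), B (977), C (1521).
The third youngest is B at 977 Ma, which lies in 1000–720 Ma: the Tonian.
The fourth youngest is C at 1521 Ma; separation = |977 − 1521| = 544 Myr.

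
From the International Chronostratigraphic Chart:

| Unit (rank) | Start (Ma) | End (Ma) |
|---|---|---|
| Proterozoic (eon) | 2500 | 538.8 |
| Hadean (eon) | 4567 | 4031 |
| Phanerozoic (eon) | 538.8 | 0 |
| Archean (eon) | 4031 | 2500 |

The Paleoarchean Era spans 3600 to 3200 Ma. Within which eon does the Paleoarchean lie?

The Paleoarchean (3600–3200 Ma) lies entirely within 4031–2500 Ma, the Archean Eon.

Archean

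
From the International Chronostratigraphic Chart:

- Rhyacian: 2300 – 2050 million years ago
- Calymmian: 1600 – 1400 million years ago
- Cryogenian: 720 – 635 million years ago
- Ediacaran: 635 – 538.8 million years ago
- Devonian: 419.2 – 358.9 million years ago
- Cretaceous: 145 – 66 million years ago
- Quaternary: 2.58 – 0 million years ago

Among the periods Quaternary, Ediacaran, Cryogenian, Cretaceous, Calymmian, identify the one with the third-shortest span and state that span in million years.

Cryogenian, 85 million years

Start − end for each: Quaternary 2.58 − 0 = 2.58; Ediacaran 635 − 538.8 = 96.2; Cryogenian 720 − 635 = 85; Cretaceous 145 − 66 = 79; Calymmian 1600 − 1400 = 200.
Ranking these from shortest: Quaternary < Cretaceous < Cryogenian < Ediacaran < Calymmian.
Position 3 in that ranking is Cryogenian, which lasted 85 Myr.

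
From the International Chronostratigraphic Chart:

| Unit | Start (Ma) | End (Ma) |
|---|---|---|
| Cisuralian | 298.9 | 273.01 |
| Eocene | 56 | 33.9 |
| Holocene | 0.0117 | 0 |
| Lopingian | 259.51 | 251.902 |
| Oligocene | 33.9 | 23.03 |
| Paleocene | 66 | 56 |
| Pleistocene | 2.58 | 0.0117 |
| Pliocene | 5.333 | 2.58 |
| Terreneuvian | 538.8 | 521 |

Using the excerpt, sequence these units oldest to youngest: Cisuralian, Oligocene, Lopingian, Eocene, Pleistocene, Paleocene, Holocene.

Sorting by start age (descending Ma, since larger Ma = older): Cisuralian began 298.9, Lopingian began 259.51, Paleocene began 66, Eocene began 56, Oligocene began 33.9, Pleistocene began 2.58, Holocene began 0.0117.

Cisuralian, Lopingian, Paleocene, Eocene, Oligocene, Pleistocene, Holocene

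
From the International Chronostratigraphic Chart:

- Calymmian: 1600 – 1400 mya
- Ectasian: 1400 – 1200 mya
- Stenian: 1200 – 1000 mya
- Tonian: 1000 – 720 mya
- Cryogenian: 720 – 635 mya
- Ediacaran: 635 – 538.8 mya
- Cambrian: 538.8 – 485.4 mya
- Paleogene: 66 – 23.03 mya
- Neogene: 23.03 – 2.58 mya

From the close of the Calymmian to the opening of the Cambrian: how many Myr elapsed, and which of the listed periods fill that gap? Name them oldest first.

End of Calymmian = 1400 Ma; start of Cambrian = 538.8 Ma.
Gap = 1400 − 538.8 = 861.2 Myr.
Periods wholly inside 1400–538.8 Ma: Ectasian (1400–1200), Stenian (1200–1000), Tonian (1000–720), Cryogenian (720–635), Ediacaran (635–538.8).

861.2 million years; Ectasian, Stenian, Tonian, Cryogenian, Ediacaran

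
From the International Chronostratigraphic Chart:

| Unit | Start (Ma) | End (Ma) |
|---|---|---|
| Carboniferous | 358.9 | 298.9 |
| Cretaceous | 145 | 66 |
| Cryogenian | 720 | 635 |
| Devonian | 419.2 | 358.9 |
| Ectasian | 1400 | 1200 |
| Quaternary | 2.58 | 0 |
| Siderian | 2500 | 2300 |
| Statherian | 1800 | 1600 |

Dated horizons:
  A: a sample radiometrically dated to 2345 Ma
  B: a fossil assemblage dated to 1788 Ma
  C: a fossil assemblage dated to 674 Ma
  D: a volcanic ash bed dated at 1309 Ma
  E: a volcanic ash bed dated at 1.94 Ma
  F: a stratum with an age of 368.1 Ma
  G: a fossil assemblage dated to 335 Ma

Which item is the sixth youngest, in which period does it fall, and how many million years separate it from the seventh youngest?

Smaller Ma means younger, so youngest first: E 1.94 < G 335 < F 368.1 < C 674 < D 1309 < B 1788 < A 2345.
Counting 6 along gives B (1788 Ma); the excerpt puts that inside the Statherian, 1800–1600 Ma.
Next in line is A (2345 Ma), and 2345 − 1788 = 557 Myr.

B, in the Statherian; 557 million years to A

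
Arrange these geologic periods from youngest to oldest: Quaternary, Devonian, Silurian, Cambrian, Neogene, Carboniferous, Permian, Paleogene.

Era membership (oldest first within each) — Paleozoic: Cambrian, Silurian, Devonian, Carboniferous, Permian; Cenozoic: Paleogene, Neogene, Quaternary. Paleozoic precedes Mesozoic, which precedes Cenozoic. Concatenating the groups in that era order and then reversing gives youngest to oldest.

Quaternary, Neogene, Paleogene, Permian, Carboniferous, Devonian, Silurian, Cambrian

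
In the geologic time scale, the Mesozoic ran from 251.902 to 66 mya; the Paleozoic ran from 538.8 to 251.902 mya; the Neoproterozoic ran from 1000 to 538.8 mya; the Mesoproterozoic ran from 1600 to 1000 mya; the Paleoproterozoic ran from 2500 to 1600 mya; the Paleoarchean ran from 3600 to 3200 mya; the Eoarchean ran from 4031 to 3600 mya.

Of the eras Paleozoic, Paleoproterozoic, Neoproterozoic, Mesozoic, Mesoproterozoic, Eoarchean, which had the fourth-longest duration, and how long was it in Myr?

Eoarchean, 431 million years

Start − end for each: Paleozoic 538.8 − 251.902 = 286.898; Paleoproterozoic 2500 − 1600 = 900; Neoproterozoic 1000 − 538.8 = 461.2; Mesozoic 251.902 − 66 = 185.902; Mesoproterozoic 1600 − 1000 = 600; Eoarchean 4031 − 3600 = 431.
Ranking these from longest: Paleoproterozoic > Mesoproterozoic > Neoproterozoic > Eoarchean > Paleozoic > Mesozoic.
Position 4 in that ranking is Eoarchean, which lasted 431 Myr.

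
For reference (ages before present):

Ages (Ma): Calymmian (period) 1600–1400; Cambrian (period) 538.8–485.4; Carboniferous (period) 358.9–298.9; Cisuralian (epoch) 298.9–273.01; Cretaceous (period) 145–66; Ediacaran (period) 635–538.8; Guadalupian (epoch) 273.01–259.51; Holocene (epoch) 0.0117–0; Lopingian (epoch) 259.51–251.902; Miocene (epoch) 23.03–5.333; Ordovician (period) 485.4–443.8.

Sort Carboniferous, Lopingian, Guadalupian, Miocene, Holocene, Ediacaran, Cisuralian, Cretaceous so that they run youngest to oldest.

The oldest of these is Ediacaran (starts 635 Ma) and the youngest is Holocene (ends 0 Ma).
In between, by decreasing start age: Carboniferous (358.9), Cisuralian (298.9), Guadalupian (273.01), Lopingian (259.51), Cretaceous (145), Miocene (23.03).
Listing youngest first means reversing that sequence.

Holocene, then Miocene, then Cretaceous, then Lopingian, then Guadalupian, then Cisuralian, then Carboniferous, then Ediacaran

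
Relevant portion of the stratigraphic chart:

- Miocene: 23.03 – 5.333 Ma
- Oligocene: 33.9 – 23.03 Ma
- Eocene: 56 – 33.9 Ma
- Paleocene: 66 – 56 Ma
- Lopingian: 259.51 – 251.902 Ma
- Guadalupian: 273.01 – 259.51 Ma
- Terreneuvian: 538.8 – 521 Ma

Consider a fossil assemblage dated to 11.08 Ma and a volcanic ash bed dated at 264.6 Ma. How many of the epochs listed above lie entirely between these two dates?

The older date is 264.6 Ma and the younger is 11.08 Ma.
Epochs with start < 264.6 and end > 11.08 Ma: Lopingian (259.51–251.902), Paleocene (66–56), Eocene (56–33.9), Oligocene (33.9–23.03).
That is 4 complete epochs.

4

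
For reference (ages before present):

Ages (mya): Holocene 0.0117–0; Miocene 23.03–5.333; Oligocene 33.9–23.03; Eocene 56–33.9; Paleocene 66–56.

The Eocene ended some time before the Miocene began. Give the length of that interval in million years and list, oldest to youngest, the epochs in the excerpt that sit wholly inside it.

The Eocene closes at 33.9 Ma and the Miocene opens at 23.03 Ma, so the interval is 33.9 − 23.03 = 10.87 Myr.
An epoch fits inside if it starts at or after 33.9 Ma and ends at or before 23.03 Ma; oldest first that gives Oligocene.

10.87 million years; Oligocene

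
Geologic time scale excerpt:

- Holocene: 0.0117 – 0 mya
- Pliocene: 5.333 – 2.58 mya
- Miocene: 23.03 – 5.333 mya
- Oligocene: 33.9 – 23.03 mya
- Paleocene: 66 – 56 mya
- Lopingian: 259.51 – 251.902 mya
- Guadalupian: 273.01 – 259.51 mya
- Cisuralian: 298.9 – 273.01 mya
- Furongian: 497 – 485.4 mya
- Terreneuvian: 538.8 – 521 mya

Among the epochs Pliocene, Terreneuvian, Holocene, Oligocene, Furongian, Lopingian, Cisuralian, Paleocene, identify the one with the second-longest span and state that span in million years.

Start − end for each: Pliocene 5.333 − 2.58 = 2.753; Terreneuvian 538.8 − 521 = 17.8; Holocene 0.0117 − 0 = 0.0117; Oligocene 33.9 − 23.03 = 10.87; Furongian 497 − 485.4 = 11.6; Lopingian 259.51 − 251.902 = 7.608; Cisuralian 298.9 − 273.01 = 25.89; Paleocene 66 − 56 = 10.
Ranking these from longest: Cisuralian > Terreneuvian > Furongian > Oligocene > Paleocene > Lopingian > Pliocene > Holocene.
Position 2 in that ranking is Terreneuvian, which lasted 17.8 Myr.

Terreneuvian, 17.8 million years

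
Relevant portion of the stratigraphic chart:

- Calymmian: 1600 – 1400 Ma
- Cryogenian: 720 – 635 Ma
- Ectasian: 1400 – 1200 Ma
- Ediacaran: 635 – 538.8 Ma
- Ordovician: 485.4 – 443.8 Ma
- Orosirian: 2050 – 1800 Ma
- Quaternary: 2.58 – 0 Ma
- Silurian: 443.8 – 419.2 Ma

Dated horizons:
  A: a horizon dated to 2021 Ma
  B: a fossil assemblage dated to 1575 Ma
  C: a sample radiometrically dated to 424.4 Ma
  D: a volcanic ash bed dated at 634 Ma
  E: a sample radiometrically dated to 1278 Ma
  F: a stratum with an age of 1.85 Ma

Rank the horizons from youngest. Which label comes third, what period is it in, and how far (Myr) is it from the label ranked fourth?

Smaller Ma means younger, so youngest first: F 1.85 < C 424.4 < D 634 < E 1278 < B 1575 < A 2021.
Counting 3 along gives D (634 Ma); the excerpt puts that inside the Ediacaran, 635–538.8 Ma.
Next in line is E (1278 Ma), and 1278 − 634 = 644 Myr.

D, in the Ediacaran; 644 million years to E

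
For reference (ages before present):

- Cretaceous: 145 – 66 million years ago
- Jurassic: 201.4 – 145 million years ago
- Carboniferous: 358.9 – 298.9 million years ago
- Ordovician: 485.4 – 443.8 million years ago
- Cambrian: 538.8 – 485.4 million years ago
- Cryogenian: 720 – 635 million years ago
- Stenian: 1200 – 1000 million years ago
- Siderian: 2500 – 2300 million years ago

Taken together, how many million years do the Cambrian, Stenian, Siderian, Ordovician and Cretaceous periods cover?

Each duration: Cambrian = 53.4; Stenian = 200; Siderian = 200; Ordovician = 41.6; Cretaceous = 79.
Sum: 53.4 + 200 + 200 + 41.6 + 79 = 574 Myr.

574 million years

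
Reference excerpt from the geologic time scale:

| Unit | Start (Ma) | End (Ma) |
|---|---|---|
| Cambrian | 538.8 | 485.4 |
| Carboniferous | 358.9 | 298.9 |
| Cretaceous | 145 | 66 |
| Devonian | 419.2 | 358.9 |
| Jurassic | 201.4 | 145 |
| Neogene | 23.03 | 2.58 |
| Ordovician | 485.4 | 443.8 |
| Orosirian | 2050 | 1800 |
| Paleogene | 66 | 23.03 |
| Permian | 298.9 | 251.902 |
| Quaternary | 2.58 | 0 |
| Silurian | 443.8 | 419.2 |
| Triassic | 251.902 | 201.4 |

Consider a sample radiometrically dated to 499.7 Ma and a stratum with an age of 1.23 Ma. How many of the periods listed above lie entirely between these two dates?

10

499.7 Ma sits inside the Cambrian (538.8–485.4) and 1.23 Ma inside the Quaternary (2.58–0); neither of those is wholly between the two dates.
The listed periods lying completely between them are Ordovician, Silurian, Devonian, Carboniferous, Permian, Triassic, Jurassic, Cretaceous, Paleogene, Neogene — 10 in all.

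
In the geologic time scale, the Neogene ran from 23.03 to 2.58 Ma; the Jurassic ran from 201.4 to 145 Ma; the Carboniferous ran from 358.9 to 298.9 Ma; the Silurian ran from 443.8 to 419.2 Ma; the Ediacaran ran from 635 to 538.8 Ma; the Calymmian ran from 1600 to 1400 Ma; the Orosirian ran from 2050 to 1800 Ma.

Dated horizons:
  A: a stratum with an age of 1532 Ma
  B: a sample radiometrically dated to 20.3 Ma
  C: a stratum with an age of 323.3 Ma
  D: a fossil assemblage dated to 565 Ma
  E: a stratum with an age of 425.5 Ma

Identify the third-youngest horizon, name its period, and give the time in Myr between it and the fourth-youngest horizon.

Sorted youngest-first by Ma: B (20.3), C (323.3), E (425.5), D (565), A (1532).
The third youngest is E at 425.5 Ma, which lies in 443.8–419.2 Ma: the Silurian.
The fourth youngest is D at 565 Ma; separation = |425.5 − 565| = 139.5 Myr.

E, in the Silurian; 139.5 million years to D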